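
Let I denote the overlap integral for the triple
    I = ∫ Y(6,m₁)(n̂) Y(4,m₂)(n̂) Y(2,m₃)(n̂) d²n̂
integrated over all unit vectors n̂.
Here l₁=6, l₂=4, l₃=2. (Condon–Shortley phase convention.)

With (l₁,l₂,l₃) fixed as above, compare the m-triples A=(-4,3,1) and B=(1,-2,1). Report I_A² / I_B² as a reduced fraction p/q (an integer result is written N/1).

24/7

Same 6,4,2: normalisation and zero-m 3j drop out of the ratio.
A: Δ: 8! 4! 0! / 13! → 1/6435; sum: t=7:−1/30240 = -1/30240; 3j²(6 4 2; -4 3 1) = Δ·Π!·Σ² = 16/429  (sign +1)
B: Δ: 8! 4! 0! / 13! → 1/6435; sum: t=2:+1/8640 = 1/8640; 3j²(6 4 2; 1 -2 1) = Δ·Π!·Σ² = 14/1287  (sign -1)
I_A²/I_B² = (16/429)/(14/1287) = 24/7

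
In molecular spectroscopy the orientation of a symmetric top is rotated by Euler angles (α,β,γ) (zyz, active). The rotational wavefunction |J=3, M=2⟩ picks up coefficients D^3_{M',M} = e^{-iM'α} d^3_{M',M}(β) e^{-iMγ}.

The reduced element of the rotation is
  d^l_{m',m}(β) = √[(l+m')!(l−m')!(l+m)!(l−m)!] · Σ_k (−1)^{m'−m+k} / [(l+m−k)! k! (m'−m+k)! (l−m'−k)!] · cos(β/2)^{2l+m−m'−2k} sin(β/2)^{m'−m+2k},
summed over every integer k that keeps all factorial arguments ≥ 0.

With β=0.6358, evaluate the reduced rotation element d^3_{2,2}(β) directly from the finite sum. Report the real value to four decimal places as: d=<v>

d=0.3369

d^3_{2,2}(β=0.6358) via the finite sum:
Half-angle: c=0.949894, s=0.312572. N=√(120·1·120·1)=120.000000
k∈{0,1} keeps every argument non-negative
  k=0: (−1)^0·120.0000/(120)·0.9499^6·0.3126^0 = +0.734600
  k=1: (−1)^1·120.0000/(24)·0.9499^4·0.3126^2 = -0.397715
d^3_{2,2}(0.6358) = +0.734600 -0.397715 = +0.336885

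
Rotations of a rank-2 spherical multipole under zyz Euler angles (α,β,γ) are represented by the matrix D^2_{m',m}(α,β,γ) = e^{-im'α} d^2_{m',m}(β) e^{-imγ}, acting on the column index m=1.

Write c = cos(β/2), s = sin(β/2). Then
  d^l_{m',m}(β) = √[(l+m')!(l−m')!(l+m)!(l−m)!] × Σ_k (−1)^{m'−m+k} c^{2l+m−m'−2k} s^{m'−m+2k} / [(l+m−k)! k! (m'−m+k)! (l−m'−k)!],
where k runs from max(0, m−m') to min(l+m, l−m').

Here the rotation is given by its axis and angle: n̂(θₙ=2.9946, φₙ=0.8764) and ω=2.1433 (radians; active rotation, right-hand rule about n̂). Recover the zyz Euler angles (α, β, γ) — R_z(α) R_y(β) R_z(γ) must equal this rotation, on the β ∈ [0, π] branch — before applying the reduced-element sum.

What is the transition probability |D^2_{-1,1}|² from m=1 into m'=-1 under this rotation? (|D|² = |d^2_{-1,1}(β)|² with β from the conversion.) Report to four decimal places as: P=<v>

P=0.0024

Axis–angle → zyz. n̂ = (sinθₙcosφₙ, sinθₙsinφₙ, cosθₙ) = (+0.093725, +0.112549, -0.989216), ω = 2.1433.
R = I cosω + sinω [n̂]ₓ + (1−cosω) n̂n̂ᵀ gives
  R = [-0.528195, +0.847746, -0.048339; -0.815220, -0.522209, -0.250430; -0.237544, -0.092869, +0.966927]
β = atan2(√(R₁₃²+R₂₃²), R₃₃) = 0.257902; α = atan2(R₂₃, R₁₃) mod 2π = 4.521709; γ = atan2(R₃₂, −R₃₁) mod 2π = 5.910502
First d^2_{-1,1}(β=0.2579), then the phase factors e^{-i(-1)α} and e^{-i(1)γ}:
With c≡cos(β/2)=0.991697 and s≡sin(β/2)=0.128594, N=[1·6·6·1]^{1/2}=6.000000
k: max(0,(1)−(-1))=2 … min(2+(1),2−(-1))=3
  k=2: (−1)^0·6.0000/(2)·0.9917^2·0.1286^2 = +0.048789
  k=3: (−1)^1·6.0000/(6)·0.9917^0·0.1286^4 = -0.000273
d^2_{-1,1}(0.2579) = +0.048789 -0.000273 = +0.048515
|D^2_{-1,1}|² = |d^2_{-1,1}(β)|² = (+0.048515)² = 0.002354 (the z-rotation phases have unit modulus)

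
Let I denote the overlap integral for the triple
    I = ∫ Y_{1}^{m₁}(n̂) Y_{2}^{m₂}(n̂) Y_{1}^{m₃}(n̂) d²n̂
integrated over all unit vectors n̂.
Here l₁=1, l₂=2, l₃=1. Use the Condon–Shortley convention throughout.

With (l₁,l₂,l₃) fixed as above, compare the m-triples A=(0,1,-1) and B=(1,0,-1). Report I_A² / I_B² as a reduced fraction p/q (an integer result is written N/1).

3/1

l's match ⇒ only the (l;m) 3-j factors differ between A and B.
A: triangle coeff Δ(1,2,1) = 1/30; Σ_t [1,1]: t=1:−1/2 = -1/2; (3j)²=1/10 [(1 2 1; 0 1 -1)], sign=-1
B: triangle coeff Δ(1,2,1) = 1/30; Σ_t [0,0]: t=0:+1/4 = 1/4; (3j)²=1/30 [(1 2 1; 1 0 -1)], sign=+1
I_A²/I_B² = (1/10)/(1/30) = 3/1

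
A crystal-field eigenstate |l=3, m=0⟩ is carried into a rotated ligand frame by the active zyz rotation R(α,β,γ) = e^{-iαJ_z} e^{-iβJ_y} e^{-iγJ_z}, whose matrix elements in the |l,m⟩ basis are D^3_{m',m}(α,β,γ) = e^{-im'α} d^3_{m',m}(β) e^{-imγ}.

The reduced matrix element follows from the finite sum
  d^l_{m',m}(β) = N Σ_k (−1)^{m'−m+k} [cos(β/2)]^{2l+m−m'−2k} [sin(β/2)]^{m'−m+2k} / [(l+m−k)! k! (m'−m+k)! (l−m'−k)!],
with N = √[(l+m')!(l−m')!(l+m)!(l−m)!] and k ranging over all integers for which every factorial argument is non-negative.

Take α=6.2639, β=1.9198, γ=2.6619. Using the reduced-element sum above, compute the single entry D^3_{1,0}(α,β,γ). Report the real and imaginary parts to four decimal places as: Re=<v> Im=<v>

Re=0.1690 Im=0.0033

First d^3_{1,0}(β=1.9198), then the phase factors e^{-i(1)α} and e^{-i(0)γ}:
c=cos(1.919800/2)=0.573602, s=sin(1.919800/2)=0.819134; N=√[24·2·6·6]=41.569219
k: max(0,(0)−(1))=0 … min(3+(0),3−(1))=2
  k=0: (−1)^1·41.5692/(12)·0.5736^5·0.8191^1 = -0.176197
  k=1: (−1)^2·41.5692/(4)·0.5736^3·0.8191^3 = +1.077975
  k=2: (−1)^3·41.5692/(12)·0.5736^1·0.8191^5 = -0.732785
d^3_{1,0}(1.9198) = -0.176197 +1.077975 -0.732785 = +0.168993
Attach z-rotation phases: D = e^{-i(1)(6.2639)}·(+0.168993)·e^{-i(0)(2.6619)} = +0.168962+0.003259i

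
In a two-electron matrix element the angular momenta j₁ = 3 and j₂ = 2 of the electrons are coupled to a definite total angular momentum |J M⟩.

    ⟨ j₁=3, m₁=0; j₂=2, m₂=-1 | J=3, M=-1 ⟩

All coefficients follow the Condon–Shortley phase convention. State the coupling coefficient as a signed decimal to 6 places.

j₁+j₂−J=2  J+j₁−j₂=4  J−j₁+j₂=2  j₁+j₂+J+1=9
(j₁±m₁, j₂±m₂, J±M) = (3,3,1,3,2,4)
P² = 96/5
sum k=0..1:
  [0] +1/12 = 1/12
  [1] −1/8 = -1/8
S = -1/24
C² = P²·S² = 1/30 ; C = -0.182574

-0.182574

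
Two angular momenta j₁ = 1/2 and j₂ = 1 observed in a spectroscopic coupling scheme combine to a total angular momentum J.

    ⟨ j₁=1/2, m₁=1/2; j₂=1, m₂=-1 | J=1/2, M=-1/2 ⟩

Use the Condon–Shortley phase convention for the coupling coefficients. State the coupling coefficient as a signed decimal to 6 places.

+√(2/3) = +0.816497

√[2·1!0!1!/3! · 1!0!0!2!0!1!] = √(2/3)
  +(−1)^0/∏(0,1,0,0,0,1)! = 1  (running 1)
⟨..|..⟩ = √(2/3)·(1) = +0.816497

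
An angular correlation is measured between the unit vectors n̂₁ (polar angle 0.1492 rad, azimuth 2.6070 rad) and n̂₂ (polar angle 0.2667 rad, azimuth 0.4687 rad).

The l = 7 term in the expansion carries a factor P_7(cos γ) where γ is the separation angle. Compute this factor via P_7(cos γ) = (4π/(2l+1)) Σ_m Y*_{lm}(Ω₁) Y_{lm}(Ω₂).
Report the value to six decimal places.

-0.172770

Summing Y*_{l m}(θ₁,φ₁)·Y_{l m}(θ₂,φ₂) over m ∈ [−7, 7]; prefactor 4π/(2·7+1) = 0.837758:
  [-7]  conj(Y_{7,-7})(Ω₁) = (0.000001, -0.000000) ; Y_{7,-7}(Ω₂) = (-0.000044, 0.000006) ; Δ = (-0.000000, 0.000000)
  [-6]  conj(Y_{7,-6})(Ω₁) = (-0.000020, 0.000001) ; Y_{7,-6}(Ω₂) = (-0.000572, -0.000196) ; Δ = (0.000000, 0.000000)
  [-5]  conj(Y_{7,-5})(Ω₁) = (0.000278, 0.000141) ; Y_{7,-5}(Ω₂) = (-0.003614, -0.003707) ; Δ = (-0.000000, -0.000002)
  [-4]  conj(Y_{7,-4})(Ω₁) = (-0.001850, -0.002902) ; Y_{7,-4}(Ω₂) = (-0.009300, -0.029644) ; Δ = (-0.000069, 0.000082)
  [-3]  conj(Y_{7,-3})(Ω₁) = (0.000901, 0.027314) ; Y_{7,-3}(Ω₂) = (0.021718, -0.130675) ; Δ = (0.003589, 0.000475)
  [-2]  conj(Y_{7,-2})(Ω₁) = (0.072627, -0.132434) ; Y_{7,-2}(Ω₂) = (0.226261, -0.308119) ; Δ = (-0.024373, -0.052342)
  [-1]  conj(Y_{7,-1})(Ω₁) = (-0.448013, 0.265270) ; Y_{7,-1}(Ω₂) = (0.565767, -0.286466) ; Δ = (-0.177480, 0.278421)
  [+0]  conj(Y_{7,0})(Ω₁) = (0.777400, -0.000000) ; Y_{7,0}(Ω₂) = (0.244969, 0.000000) ; Δ = (0.190439, 0.000000)
  [+1]  conj(Y_{7,1})(Ω₁) = (0.448013, 0.265270) ; Y_{7,1}(Ω₂) = (-0.565767, -0.286466) ; Δ = (-0.177480, -0.278421)
  [+2]  conj(Y_{7,2})(Ω₁) = (0.072627, 0.132434) ; Y_{7,2}(Ω₂) = (0.226261, 0.308119) ; Δ = (-0.024373, 0.052342)
  [+3]  conj(Y_{7,3})(Ω₁) = (-0.000901, 0.027314) ; Y_{7,3}(Ω₂) = (-0.021718, -0.130675) ; Δ = (0.003589, -0.000475)
  [+4]  conj(Y_{7,4})(Ω₁) = (-0.001850, 0.002902) ; Y_{7,4}(Ω₂) = (-0.009300, 0.029644) ; Δ = (-0.000069, -0.000082)
  [+5]  conj(Y_{7,5})(Ω₁) = (-0.000278, 0.000141) ; Y_{7,5}(Ω₂) = (0.003614, -0.003707) ; Δ = (-0.000000, 0.000002)
  [+6]  conj(Y_{7,6})(Ω₁) = (-0.000020, -0.000001) ; Y_{7,6}(Ω₂) = (-0.000572, 0.000196) ; Δ = (0.000000, -0.000000)
  [+7]  conj(Y_{7,7})(Ω₁) = (-0.000001, -0.000000) ; Y_{7,7}(Ω₂) = (0.000044, 0.000006) ; Δ = (-0.000000, -0.000000)
Accumulated sum (-0.206228, 0.000000); after 4π/(2l+1) scaling, (-0.172770, 0.000000) ⇒ P_7 = -0.172770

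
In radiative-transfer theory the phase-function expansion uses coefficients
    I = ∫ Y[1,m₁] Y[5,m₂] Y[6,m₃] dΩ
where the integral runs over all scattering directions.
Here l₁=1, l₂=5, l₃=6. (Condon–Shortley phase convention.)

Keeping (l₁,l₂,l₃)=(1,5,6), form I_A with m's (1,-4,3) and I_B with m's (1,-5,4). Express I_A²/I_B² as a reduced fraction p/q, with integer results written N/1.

3/1

Same 1,5,6: normalisation and zero-m 3j drop out of the ratio.
A: Δ: 0! 2! 10! / 13! → 1/858; sum: t=0:+1/725760 = 1/725760; 3j²(1 5 6; 1 -4 3) = Δ·Π!·Σ² = 1/286  (sign -1)
B: Δ: 0! 2! 10! / 13! → 1/858; sum: t=0:+1/7257600 = 1/7257600; 3j²(1 5 6; 1 -5 4) = Δ·Π!·Σ² = 1/858  (sign +1)
I_A²/I_B² = (1/286)/(1/858) = 3/1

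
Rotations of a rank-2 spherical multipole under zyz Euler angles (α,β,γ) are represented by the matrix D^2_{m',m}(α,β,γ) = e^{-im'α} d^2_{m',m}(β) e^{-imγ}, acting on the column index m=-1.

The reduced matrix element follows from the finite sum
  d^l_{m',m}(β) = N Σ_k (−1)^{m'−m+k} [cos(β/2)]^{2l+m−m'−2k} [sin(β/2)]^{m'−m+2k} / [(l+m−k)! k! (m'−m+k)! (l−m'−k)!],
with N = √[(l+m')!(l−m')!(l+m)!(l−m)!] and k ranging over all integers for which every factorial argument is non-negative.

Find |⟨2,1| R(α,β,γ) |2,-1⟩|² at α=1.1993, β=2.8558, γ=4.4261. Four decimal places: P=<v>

First d^2_{1,-1}(β=2.8558), then the phase factors e^{-i(1)α} and e^{-i(-1)γ}:
Half-angle: c=0.142411, s=0.989808. N=√(6·1·1·6)=6.000000
Admissible k: 0..1 (factorial args all ≥0)
  k=0: (−1)^2·6.0000/(2)·0.1424^2·0.9898^2 = +0.059608
  k=1: (−1)^3·6.0000/(6)·0.1424^0·0.9898^4 = -0.959850
d^2_{1,-1}(2.8558) = +0.059608 -0.959850 = -0.900241
|D^2_{1,-1}|² = |d^2_{1,-1}(β)|² = (-0.900241)² = 0.810435 (the z-rotation phases have unit modulus)

P=0.8104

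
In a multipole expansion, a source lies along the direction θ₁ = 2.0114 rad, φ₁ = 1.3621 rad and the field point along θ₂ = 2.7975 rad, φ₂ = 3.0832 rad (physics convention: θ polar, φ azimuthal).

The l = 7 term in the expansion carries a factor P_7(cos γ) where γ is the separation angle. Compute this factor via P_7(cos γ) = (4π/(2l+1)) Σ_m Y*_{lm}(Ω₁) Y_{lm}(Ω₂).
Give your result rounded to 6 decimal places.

Expand P_7 via completeness: Σ_{m} conj(Y_{7,m}) at Ω₁ times Y_{7,m} at Ω₂ —
  m=-7: Y*=-0.246159-0.027168i  Y=-0.000228-0.000099i  product +0.000053+0.000031i
  m=-6: Y*=+0.136869-0.414935i  Y=-0.002438-0.000891i  product -0.000703+0.000890i
  m=-5: Y*=+0.261940+0.152532i  Y=-0.016151-0.004854i  product -0.003490-0.003735i
  m=-4: Y*=+0.089361-0.098654i  Y=-0.074161-0.017644i  product -0.008368+0.005740i
  m=-3: Y*=+0.205018+0.283511i  Y=-0.237613-0.042056i  product -0.036792-0.075988i
  m=-2: Y*=-0.013818+0.006127i  Y=-0.496470-0.058245i  product +0.007217-0.002237i
  m=-1: Y*=+0.068948+0.325565i  Y=-0.526215-0.030762i  product -0.026266-0.173438i
  m=+0: Y*=-0.056780-0.000000i  Y=+0.097739+0.000000i  product -0.005550-0.000000i
  m=+1: Y*=-0.068948+0.325565i  Y=+0.526215-0.030762i  product -0.026266+0.173438i
  m=+2: Y*=-0.013818-0.006127i  Y=-0.496470+0.058245i  product +0.007217+0.002237i
  m=+3: Y*=-0.205018+0.283511i  Y=+0.237613-0.042056i  product -0.036792+0.075988i
  m=+4: Y*=+0.089361+0.098654i  Y=-0.074161+0.017644i  product -0.008368-0.005740i
  m=+5: Y*=-0.261940+0.152532i  Y=+0.016151-0.004854i  product -0.003490+0.003735i
  m=+6: Y*=+0.136869+0.414935i  Y=-0.002438+0.000891i  product -0.000703-0.000890i
  m=+7: Y*=+0.246159-0.027168i  Y=+0.000228-0.000099i  product +0.000053-0.000031i
Σ over m = -0.142248-0.000000i; ×(4π/15) → -0.119169-0.000000i. Real part: -0.119169

-0.119169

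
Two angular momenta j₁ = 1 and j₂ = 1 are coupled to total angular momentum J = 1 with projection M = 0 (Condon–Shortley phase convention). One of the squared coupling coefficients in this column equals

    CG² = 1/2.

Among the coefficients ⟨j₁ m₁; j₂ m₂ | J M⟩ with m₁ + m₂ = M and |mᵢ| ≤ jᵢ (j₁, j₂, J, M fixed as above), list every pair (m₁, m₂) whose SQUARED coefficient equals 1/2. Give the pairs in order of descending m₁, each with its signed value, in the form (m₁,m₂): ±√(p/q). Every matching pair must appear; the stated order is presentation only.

Admissible pairs with m₁+m₂ = M = 0: (-1,1), (0,0), (1,-1)
  (m₁,m₂)=(1,-1): CG² = 1/2, CG = +√(1/2)   ← matches the target
  (m₁,m₂)=(0,0): CG² = 0/1, CG = 0
  (m₁,m₂)=(-1,1): CG² = 1/2, CG = −√(1/2)   ← matches the target
Pairs with CG² = 1/2: (1,-1): +√(1/2); (-1,1): −√(1/2)

(1,-1): +√(1/2); (-1,1): −√(1/2)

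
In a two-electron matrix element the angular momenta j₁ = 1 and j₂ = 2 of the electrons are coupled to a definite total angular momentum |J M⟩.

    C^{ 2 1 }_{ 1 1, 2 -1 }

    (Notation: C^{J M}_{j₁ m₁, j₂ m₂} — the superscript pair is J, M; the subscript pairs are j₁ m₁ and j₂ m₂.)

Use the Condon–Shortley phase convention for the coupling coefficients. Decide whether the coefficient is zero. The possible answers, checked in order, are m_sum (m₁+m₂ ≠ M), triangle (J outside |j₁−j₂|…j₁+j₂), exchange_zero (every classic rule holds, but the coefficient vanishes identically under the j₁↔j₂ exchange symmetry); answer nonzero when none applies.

m-sum: m₁+m₂ = 1+(-1) = 0, M = 1  ✗ ⇒ coefficient is 0

m_sum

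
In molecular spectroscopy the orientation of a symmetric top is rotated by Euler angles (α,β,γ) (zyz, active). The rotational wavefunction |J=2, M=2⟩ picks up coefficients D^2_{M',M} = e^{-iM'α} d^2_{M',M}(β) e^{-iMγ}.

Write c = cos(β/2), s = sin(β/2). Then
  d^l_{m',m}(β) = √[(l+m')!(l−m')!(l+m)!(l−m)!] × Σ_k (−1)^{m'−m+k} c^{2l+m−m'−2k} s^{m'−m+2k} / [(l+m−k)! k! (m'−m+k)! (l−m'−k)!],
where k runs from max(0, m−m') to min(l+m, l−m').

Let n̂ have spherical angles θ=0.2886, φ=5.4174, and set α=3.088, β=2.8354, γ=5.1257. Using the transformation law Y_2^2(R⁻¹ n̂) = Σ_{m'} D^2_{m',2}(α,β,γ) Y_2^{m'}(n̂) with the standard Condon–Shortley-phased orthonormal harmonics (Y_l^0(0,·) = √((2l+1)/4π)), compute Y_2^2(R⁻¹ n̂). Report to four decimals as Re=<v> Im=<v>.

Re=0.0204 Im=0.0019

Need the full column D^2_{m',2} for m'=−2..2 at α=3.0880, β=2.8354, γ=5.1257.
cos(β/2)=0.152499, sin(β/2)=0.988304
d^2_{-2,2}: single k=4 term ⇒ +0.954029;  D = -0.567435+0.766935i
d^2_{-1,2}: single k=3 term ⇒ +0.294421;  D = +0.187542-0.226962i
d^2_{0,2}: single k=2 term ⇒ +0.055640;  D = -0.037689+0.040932i
d^2_{1,2}: single k=1 term ⇒ +0.007010;  D = +0.005018-0.004895i
d^2_{2,2}: single k=0 term ⇒ +0.000541;  D = -0.000407+0.000356i
Y_2^{m'}(θ=0.2886,φ=5.4174) and Σ D·Y over m':
  (-0.5674+0.7669i)·(-0.0050+0.0309i)  (+0.1875-0.2270i)·(+0.1366+0.1605i)  (-0.0377+0.0409i)·(+0.5541+0.0000i)  (+0.0050-0.0049i)·(-0.1366+0.1605i)  (-0.0004+0.0004i)·(-0.0050-0.0309i)
Y_2^2(R⁻¹ n̂) = +0.020435+0.001904i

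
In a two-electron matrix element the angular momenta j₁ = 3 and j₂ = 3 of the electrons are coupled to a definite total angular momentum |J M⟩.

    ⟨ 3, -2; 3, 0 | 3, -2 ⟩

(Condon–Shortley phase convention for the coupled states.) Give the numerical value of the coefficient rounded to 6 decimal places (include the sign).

+0.408248  (= +√(1/6))

j₁+j₂−J=3  J+j₁−j₂=3  J−j₁+j₂=3  j₁+j₂+J+1=10
(j₁±m₁, j₂±m₂, J±M) = (1,5,3,3,1,5)
P² = 216
sum k=2..3:
  [2] +1/24 = 1/24
  [3] −1/72 = -1/72
S = 1/36
C² = P²·S² = 1/6 ; C = +0.408248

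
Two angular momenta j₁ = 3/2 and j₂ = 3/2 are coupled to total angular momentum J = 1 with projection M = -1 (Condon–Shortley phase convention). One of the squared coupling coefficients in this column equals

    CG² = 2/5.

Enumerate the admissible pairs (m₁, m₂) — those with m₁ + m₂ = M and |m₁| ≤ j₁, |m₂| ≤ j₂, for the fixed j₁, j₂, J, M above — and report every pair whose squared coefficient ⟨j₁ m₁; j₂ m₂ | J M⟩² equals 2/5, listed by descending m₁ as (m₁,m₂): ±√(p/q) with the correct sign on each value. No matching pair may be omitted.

(-1/2,-1/2): −√(2/5)

Admissible pairs with m₁+m₂ = M = -1: (-3/2,1/2), (-1/2,-1/2), (1/2,-3/2)
  (m₁,m₂)=(1/2,-3/2): CG² = 3/10, CG = +√(3/10)
  (m₁,m₂)=(-1/2,-1/2): CG² = 2/5, CG = −√(2/5)   ← matches the target
  (m₁,m₂)=(-3/2,1/2): CG² = 3/10, CG = +√(3/10)
Pairs with CG² = 2/5: (-1/2,-1/2): −√(2/5)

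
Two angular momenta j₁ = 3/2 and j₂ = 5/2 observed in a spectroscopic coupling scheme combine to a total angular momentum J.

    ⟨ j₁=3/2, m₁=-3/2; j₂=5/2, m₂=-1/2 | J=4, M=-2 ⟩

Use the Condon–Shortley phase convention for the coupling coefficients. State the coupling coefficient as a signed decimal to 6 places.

triangle: 0!*3!*5!/9! = 720/362880
(j±m)!: 0!*3!*2!*3!*2!*6! = 103680
prefactor² = (2J+1)*Δ*N² = 12960/7
  k=0: +1/(0!*0!*3!*2!*0!*3!) = 1/72
Σ = 1/72  ⇒  CG² = 12960/7*(1/72)² = 5/14
CG = +√(5/14) = +0.597614

+√(5/14) ≈ +0.597614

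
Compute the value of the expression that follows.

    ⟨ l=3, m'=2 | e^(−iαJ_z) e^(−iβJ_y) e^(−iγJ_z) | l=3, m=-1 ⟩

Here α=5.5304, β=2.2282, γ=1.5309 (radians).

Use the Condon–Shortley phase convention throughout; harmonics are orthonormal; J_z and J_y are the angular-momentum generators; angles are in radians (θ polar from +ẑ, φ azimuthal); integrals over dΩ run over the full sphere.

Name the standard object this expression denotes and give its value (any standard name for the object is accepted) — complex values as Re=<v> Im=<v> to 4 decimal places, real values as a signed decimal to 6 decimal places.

This is a Wigner D-matrix element — the rotation-matrix element ⟨l m'| R(α,β,γ) |l m⟩ in the angular-momentum basis.
Split into d^3_{2,-1}(β=2.2282) × two z-phases.
c=cos(2.228200/2)=0.440985, s=sin(2.228200/2)=0.897514; N=√[120·1·2·24]=75.894664
k: max(0,(-1)−(2))=0 … min(3+(-1),3−(2))=1
  k=0: (−1)^3·75.8947/(12)·0.4410^3·0.8975^3 = -0.392127
  k=1: (−1)^4·75.8947/(24)·0.4410^1·0.8975^5 = +0.812140
d^3_{2,-1}(2.2282) = -0.392127 +0.812140 = +0.420013
Attach z-rotation phases: D = e^{-i(2)(5.5304)}·(+0.420013)·e^{-i(-1)(1.5309)} = -0.417695+0.044071i

Wigner D-matrix element, Re=-0.4177 Im=0.0441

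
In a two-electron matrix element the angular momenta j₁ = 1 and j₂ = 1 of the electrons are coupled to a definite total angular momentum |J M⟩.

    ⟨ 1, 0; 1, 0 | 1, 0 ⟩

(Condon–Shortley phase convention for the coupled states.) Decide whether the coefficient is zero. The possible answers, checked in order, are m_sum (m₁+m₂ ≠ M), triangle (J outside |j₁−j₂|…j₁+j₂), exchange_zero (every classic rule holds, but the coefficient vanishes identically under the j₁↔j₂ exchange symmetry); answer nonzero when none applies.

m-sum: m₁+m₂ = 0+0 = 0, M = 0  ✓
triangle: |j₁−j₂| = 0 ≤ J = 1 ≤ j₁+j₂ = 2  ✓
exchange: j₁=j₂ and m₁=m₂, and (−1)^(j₁+j₂−J) = (−1)^1 = −1 forces ⟨j₁m₁;j₂m₂|JM⟩ = −⟨j₂m₂;j₁m₁|JM⟩ = −⟨j₁m₁;j₂m₂|JM⟩ ⇒ the coefficient vanishes identically
Racah sum check: Σ_k collapses to 0 ⇒ CG = 0

exchange_zero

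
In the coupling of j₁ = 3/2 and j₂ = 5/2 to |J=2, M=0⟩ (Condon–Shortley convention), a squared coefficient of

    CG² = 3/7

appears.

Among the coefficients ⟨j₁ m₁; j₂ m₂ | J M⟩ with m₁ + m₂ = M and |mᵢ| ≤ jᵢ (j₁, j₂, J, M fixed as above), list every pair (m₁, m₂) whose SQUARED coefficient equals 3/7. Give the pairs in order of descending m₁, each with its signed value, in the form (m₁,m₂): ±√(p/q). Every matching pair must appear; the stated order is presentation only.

Admissible pairs with m₁+m₂ = M = 0: (-3/2,3/2), (-1/2,1/2), (1/2,-1/2), (3/2,-3/2)
  (m₁,m₂)=(3/2,-3/2): CG² = 3/7, CG = +√(3/7)   ← matches the target
  (m₁,m₂)=(1/2,-1/2): CG² = 1/14, CG = −√(1/14)
  (m₁,m₂)=(-1/2,1/2): CG² = 1/14, CG = −√(1/14)
  (m₁,m₂)=(-3/2,3/2): CG² = 3/7, CG = +√(3/7)   ← matches the target
Pairs with CG² = 3/7: (3/2,-3/2): +√(3/7); (-3/2,3/2): +√(3/7)

(3/2,-3/2): +√(3/7); (-3/2,3/2): +√(3/7)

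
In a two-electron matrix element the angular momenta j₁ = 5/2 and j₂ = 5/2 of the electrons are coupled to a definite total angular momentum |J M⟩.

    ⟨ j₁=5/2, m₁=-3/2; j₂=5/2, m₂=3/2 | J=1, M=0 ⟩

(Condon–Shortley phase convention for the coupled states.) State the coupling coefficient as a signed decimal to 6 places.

-0.358569  (= −√(9/70))

√[3·4!1!1!/7! · 1!4!4!1!1!1!] = √(288/35)
  +(−1)^3/∏(3,1,1,1,0,0)! = -1/6  (running -1/6)
  +(−1)^4/∏(4,0,0,0,1,1)! = 1/24  (running -1/8)
⟨..|..⟩ = √(288/35)·(-1/8) = -0.358569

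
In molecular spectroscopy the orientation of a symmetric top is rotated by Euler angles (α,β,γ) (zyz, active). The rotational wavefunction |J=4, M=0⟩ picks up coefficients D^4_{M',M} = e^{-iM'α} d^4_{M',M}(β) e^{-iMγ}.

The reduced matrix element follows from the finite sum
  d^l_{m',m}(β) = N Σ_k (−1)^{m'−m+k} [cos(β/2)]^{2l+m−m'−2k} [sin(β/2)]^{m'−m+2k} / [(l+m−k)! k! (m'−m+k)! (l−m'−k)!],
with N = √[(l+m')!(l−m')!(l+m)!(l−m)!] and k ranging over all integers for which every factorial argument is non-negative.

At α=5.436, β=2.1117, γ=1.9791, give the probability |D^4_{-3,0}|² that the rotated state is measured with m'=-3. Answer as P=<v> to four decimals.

D^4_{-3,0}(5.4360,2.1117,1.9791) = e^{-i·-3·5.4360}·d^4_{-3,0}(2.1117)·e^{-i·0·1.9791}. Compute d first:
Half-angle: c=0.492488, s=0.870319. N=√(1·5040·24·24)=1703.830978
k: max(0,(0)−(-3))=3 … min(4+(0),4−(-3))=4
  k=3: (−1)^0·1703.8310/(144)·0.4925^5·0.8703^3 = +0.225984
  k=4: (−1)^1·1703.8310/(144)·0.4925^3·0.8703^5 = -0.705739
d^4_{-3,0}(2.1117) = +0.225984 -0.705739 = -0.479754
|D^4_{-3,0}|² = |d^4_{-3,0}(β)|² = (-0.479754)² = 0.230164 (the z-rotation phases have unit modulus)

P=0.2302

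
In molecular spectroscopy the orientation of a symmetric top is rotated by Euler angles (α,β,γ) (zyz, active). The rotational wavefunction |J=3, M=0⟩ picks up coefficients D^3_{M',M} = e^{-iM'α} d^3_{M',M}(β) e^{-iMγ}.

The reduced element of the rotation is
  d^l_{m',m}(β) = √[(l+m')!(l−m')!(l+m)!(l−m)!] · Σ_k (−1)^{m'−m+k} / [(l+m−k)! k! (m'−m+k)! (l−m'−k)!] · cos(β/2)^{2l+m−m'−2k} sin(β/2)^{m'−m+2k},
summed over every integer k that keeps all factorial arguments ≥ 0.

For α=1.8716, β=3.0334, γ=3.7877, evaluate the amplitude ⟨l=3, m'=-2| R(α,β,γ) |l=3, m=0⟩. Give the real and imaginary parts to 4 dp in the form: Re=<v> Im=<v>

Split into d^3_{-2,0}(β=3.0334) × two z-phases.
c=cos(3.033400/2)=0.054070, s=sin(3.033400/2)=0.998537; N=√[1·120·6·6]=65.726707
k: max(0,(0)−(-2))=2 … min(3+(0),3−(-2))=3
  k=2: (−1)^0·65.7267/(12)·0.0541^4·0.9985^2 = +0.000047
  k=3: (−1)^1·65.7267/(12)·0.0541^2·0.9985^4 = -0.015919
d^3_{-2,0}(3.0334) = +0.000047 -0.015919 = -0.015873
D = (-0.824427-0.565968i)·(-0.015873)·(+1.000000+0.000000i) = +0.013086+0.008984i

Re=0.0131 Im=0.0090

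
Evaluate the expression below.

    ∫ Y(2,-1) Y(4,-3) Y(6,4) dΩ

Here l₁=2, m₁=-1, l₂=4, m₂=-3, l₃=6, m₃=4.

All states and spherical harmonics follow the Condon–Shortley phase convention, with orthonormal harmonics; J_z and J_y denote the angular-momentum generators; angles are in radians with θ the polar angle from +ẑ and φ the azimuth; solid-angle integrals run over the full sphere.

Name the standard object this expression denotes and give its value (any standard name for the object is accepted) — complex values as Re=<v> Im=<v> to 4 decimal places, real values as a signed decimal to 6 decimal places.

Gaunt coefficient, +0.246389

This is a Gaunt coefficient — the integral of a triple product of spherical harmonics over the sphere.
Rules hold: Σm=0, L=12 even, 2≤6≤6.
N = 5·9·13 = 585
Δ = 0!·4!·8!/13! = 1/6435
Racah Σ t=0..0: t=0:+1/2304 = 1/2304
⇒ 3j(2 4 6; 0 0 0)² = 5/143, sgn +1
Racah Σ t=0..0: t=0:+1/30240 = 1/30240
⇒ 3j(2 4 6; -1 -3 4)² = 16/429, sgn +1
4πI² = N·(3j₀)²·(3jₘ)² = 1200/1573
I = +1·√(0.762873/4π) = 0.24638901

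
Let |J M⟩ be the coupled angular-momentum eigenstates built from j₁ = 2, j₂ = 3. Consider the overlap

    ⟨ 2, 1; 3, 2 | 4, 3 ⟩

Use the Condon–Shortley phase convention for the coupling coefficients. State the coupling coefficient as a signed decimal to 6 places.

-0.223607  (= −√(1/20))

j₁+j₂−J=1  J+j₁−j₂=3  J−j₁+j₂=5  j₁+j₂+J+1=10
(j₁±m₁, j₂±m₂, J±M) = (3,1,5,1,7,1)
P² = 6480
sum k=0..1:
  [0] +1/240 = 1/240
  [1] −1/144 = -1/144
S = -1/360
C² = P²·S² = 1/20 ; C = -0.223607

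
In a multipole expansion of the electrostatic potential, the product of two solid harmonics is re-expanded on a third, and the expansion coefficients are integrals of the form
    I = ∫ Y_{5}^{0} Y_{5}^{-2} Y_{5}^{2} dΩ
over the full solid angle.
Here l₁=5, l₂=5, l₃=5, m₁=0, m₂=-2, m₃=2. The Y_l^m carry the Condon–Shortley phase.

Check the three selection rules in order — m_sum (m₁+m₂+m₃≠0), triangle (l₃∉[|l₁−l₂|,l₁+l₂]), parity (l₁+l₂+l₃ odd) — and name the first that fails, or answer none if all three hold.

Σmᵢ = 0  ✓
l₃∈[|l₁−l₂|,l₁+l₂]=[0,10], have l₃=5  ✓
Σlᵢ = 15 ⇒ odd  ✗

parity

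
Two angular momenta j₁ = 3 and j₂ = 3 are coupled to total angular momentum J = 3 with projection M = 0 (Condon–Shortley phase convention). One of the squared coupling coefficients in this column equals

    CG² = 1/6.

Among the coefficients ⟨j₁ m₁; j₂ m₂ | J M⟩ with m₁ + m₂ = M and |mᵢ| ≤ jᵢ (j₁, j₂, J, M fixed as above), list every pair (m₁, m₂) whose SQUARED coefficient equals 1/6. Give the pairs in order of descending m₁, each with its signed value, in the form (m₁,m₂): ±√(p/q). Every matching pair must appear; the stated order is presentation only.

(3,-3): +√(1/6); (2,-2): +√(1/6); (1,-1): −√(1/6); (-1,1): +√(1/6); (-2,2): −√(1/6); (-3,3): −√(1/6)

Admissible pairs with m₁+m₂ = M = 0: (-3,3), (-2,2), (-1,1), (0,0), (1,-1), (2,-2), (3,-3)
  (m₁,m₂)=(3,-3): CG² = 1/6, CG = +√(1/6)   ← matches the target
  (m₁,m₂)=(2,-2): CG² = 1/6, CG = +√(1/6)   ← matches the target
  (m₁,m₂)=(1,-1): CG² = 1/6, CG = −√(1/6)   ← matches the target
  (m₁,m₂)=(0,0): CG² = 0/1, CG = 0
  (m₁,m₂)=(-1,1): CG² = 1/6, CG = +√(1/6)   ← matches the target
  (m₁,m₂)=(-2,2): CG² = 1/6, CG = −√(1/6)   ← matches the target
  (m₁,m₂)=(-3,3): CG² = 1/6, CG = −√(1/6)   ← matches the target
Pairs with CG² = 1/6: (3,-3): +√(1/6); (2,-2): +√(1/6); (1,-1): −√(1/6); (-1,1): +√(1/6); (-2,2): −√(1/6); (-3,3): −√(1/6)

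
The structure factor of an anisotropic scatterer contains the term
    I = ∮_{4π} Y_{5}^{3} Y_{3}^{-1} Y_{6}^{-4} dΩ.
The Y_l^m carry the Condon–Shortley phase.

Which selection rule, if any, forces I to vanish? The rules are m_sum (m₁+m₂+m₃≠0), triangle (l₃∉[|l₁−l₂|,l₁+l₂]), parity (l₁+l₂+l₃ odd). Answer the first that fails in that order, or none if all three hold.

m_sum

azimuthal sum: 3 − 1 − 4 = -2  ✗
2 ≤ 6 ≤ 8 (triangle on l)
L = 5 + 3 + 6 = 14 (even)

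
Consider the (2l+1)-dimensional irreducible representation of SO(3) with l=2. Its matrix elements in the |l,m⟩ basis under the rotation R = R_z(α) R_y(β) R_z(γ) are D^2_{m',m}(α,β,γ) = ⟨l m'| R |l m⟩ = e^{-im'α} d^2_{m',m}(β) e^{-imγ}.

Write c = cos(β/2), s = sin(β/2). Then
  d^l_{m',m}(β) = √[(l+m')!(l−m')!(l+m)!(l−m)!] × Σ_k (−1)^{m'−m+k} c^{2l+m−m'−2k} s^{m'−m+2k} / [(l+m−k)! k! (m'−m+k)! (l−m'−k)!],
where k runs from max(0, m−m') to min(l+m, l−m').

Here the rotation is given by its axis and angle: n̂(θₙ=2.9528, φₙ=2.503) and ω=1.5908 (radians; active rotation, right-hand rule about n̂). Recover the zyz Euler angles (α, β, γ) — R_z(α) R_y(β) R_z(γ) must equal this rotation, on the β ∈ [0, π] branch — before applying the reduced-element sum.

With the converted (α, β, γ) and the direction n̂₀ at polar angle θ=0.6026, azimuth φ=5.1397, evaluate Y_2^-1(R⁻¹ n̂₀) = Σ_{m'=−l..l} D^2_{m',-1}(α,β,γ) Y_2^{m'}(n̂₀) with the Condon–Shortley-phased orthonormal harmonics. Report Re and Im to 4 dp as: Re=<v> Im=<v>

Re=0.3542 Im=-0.0090

Axis–angle → zyz. n̂ = (sinθₙcosφₙ, sinθₙsinφₙ, cosθₙ) = (-0.150689, +0.111866, -0.982232), ω = 1.5908.
R = I cosω + sinω [n̂]ₓ + (1−cosω) n̂n̂ᵀ gives
  R = [+0.003159, +0.964841, +0.262816; -0.999229, -0.007238, +0.038584; +0.039129, -0.262735, +0.964074]
β = atan2(√(R₁₃²+R₂₃²), R₃₃) = 0.268860; α = atan2(R₂₃, R₁₃) mod 2π = 0.145767; γ = atan2(R₃₂, −R₃₁) mod 2π = 4.564545
Need the full column D^2_{m',-1} for m'=−2..2 at α=0.1458, β=0.2689, γ=4.5645.
cos(β/2)=0.990978, sin(β/2)=0.134026
d^2_{-2,-1}: single k=1 term ⇒ +0.260861;  D = +0.037354-0.258173i
d^2_{-1,-1}: k∈[0..1] ⇒ +0.964397 -0.052921 = +0.911476;  D = -0.001893-0.911474i
d^2_{0,-1}: k∈[0..1] ⇒ -0.319488 +0.005844 = -0.313645;  D = +0.046202+0.310223i
d^2_{1,-1}: k∈[0..1] ⇒ +0.052921 -0.000323 = +0.052598;  D = -0.015222-0.050347i
d^2_{2,-1}: single k=0 term ⇒ -0.004772;  D = +0.002030+0.004318i
Y_2^{m'}(θ=0.6026,φ=5.1397) and Σ D·Y over m':
  (+0.0374-0.2582i)·(-0.0815+0.0936i)  (-0.0019-0.9115i)·(+0.1495+0.3283i)  (+0.0462+0.3102i)·(+0.3268+0.0000i)  (-0.0152-0.0503i)·(-0.1495+0.3283i)  (+0.0020+0.0043i)·(-0.0815-0.0936i)
Y_2^-1(R⁻¹ n̂) = +0.354229-0.008983i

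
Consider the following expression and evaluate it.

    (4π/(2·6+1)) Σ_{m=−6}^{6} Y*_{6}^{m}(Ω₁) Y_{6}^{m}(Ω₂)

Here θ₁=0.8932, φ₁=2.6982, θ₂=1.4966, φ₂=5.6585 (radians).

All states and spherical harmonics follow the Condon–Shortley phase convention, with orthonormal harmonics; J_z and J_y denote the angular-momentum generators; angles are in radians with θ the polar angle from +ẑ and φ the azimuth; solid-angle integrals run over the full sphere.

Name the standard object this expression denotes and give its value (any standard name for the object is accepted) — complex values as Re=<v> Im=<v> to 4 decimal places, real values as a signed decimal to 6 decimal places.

This sum is the spherical-harmonic addition theorem: it equals the Legendre polynomial P_l(cos γ) of the angle γ between the two directions.
Expand P_6 via completeness: Σ_{m} conj(Y_{6,m}) at Ω₁ times Y_{6,m} at Ω₂ —
  m=-6: (-0.095755-0.050002i) × (-0.390412-0.270849i) = +0.023841+0.045457i  (running Σ = +0.023841+0.045457i)
  m=-5: (+0.181315+0.240415i) × (-0.122333+0.002223i) = -0.022715-0.029008i  (running Σ = +0.001126+0.016449i)
  m=-4: (-0.087972-0.427878i) × (+0.265363-0.198753i) = -0.108386-0.096058i  (running Σ = -0.107260-0.079609i)
  m=-3: (-0.060899+0.248189i) × (+0.042039-0.134349i) = +0.030784+0.018615i  (running Σ = -0.076476-0.060994i)
  m=-2: (-0.122038+0.149682i) × (+0.092309+0.277227i) = -0.052761-0.020015i  (running Σ = -0.129237-0.081009i)
  m=-1: (+0.307778-0.146174i) × (+0.119470+0.086138i) = +0.049361+0.009048i  (running Σ = -0.079876-0.071961i)
  m=0: (+0.103859-0.000000i) × (-0.281770+0.000000i) = -0.029264+0.000000i  (running Σ = -0.109141-0.071961i)
  m=1: (-0.307778-0.146174i) × (-0.119470+0.086138i) = +0.049361-0.009048i  (running Σ = -0.059779-0.081009i)
  m=2: (-0.122038-0.149682i) × (+0.092309-0.277227i) = -0.052761+0.020015i  (running Σ = -0.112540-0.060994i)
  m=3: (+0.060899+0.248189i) × (-0.042039-0.134349i) = +0.030784-0.018615i  (running Σ = -0.081756-0.079609i)
  m=4: (-0.087972+0.427878i) × (+0.265363+0.198753i) = -0.108386+0.096058i  (running Σ = -0.190143+0.016449i)
  m=5: (-0.181315+0.240415i) × (+0.122333+0.002223i) = -0.022715+0.029008i  (running Σ = -0.212858+0.045457i)
  m=6: (-0.095755+0.050002i) × (-0.390412+0.270849i) = +0.023841-0.045457i  (running Σ = -0.189017+0.000000i)
Σ over m = -0.189017+0.000000i; ×(4π/13) → -0.182712+0.000000i. Real part: -0.182712

Legendre polynomial (addition theorem), -0.182712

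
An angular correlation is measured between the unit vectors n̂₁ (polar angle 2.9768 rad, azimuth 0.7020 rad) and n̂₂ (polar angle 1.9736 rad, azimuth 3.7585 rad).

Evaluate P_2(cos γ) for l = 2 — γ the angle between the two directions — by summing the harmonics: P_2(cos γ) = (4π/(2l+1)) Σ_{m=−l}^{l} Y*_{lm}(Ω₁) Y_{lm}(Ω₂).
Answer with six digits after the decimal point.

Term-by-term m-sum for l=2 (normalisation 4π/5 = 2.513274):
  m=-2: Y*=0.00173 + 0.01025j  Y=0.10809 - 0.30853j  product 0.00335 + 0.00058j
  m=-1: Y*=-0.09546 - 0.08073j  Y=0.22725 - 0.16117j  product -0.03470 - 0.00296j
  m=+0: Y*=0.60532 + 0.00000j  Y=-0.17000 + 0.00000j  product -0.10290 + 0.00000j
  m=+1: Y*=0.09546 - 0.08073j  Y=-0.22725 - 0.16117j  product -0.03470 + 0.00296j
  m=+2: Y*=0.00173 - 0.01025j  Y=0.10809 + 0.30853j  product 0.00335 - 0.00058j
Accumulated sum -0.16561 - 0.00000j; after 4π/(2l+1) scaling, -0.41623 - 0.00000j ⇒ P_2 = -0.416232

-0.416232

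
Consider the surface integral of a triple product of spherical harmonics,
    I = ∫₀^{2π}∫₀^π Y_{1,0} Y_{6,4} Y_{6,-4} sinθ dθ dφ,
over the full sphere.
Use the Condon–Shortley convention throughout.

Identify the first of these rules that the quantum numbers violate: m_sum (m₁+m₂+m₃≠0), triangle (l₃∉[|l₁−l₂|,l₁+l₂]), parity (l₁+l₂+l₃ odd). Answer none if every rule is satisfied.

azimuthal sum: 0 + 4 − 4 = 0  ✓
5 ≤ 6 ≤ 7 (triangle on l)  ✓
L = 1 + 6 + 6 = 13 (odd)  ✗

parity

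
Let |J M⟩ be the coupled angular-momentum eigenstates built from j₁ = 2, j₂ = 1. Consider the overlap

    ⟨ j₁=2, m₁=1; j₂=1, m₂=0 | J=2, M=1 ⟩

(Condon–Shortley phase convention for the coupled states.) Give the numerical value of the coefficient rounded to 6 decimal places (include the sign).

√[5·1!3!1!/6! · 3!1!1!1!3!1!] = √(3/2)
  +(−1)^0/∏(0,1,1,1,2,0)! = 1/2  (running 1/2)
  +(−1)^1/∏(1,0,0,0,3,1)! = -1/6  (running 1/3)
⟨..|..⟩ = √(3/2)·(1/3) = +0.408248

+0.408248  (= +√(1/6))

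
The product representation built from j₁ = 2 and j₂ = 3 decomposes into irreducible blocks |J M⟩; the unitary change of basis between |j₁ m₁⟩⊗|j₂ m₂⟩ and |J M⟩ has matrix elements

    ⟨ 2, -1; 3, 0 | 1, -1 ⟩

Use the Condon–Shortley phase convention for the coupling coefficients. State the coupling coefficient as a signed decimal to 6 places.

-0.292770

√[3·4!0!2!/7! · 1!3!3!3!0!2!] = √(432/35)
  +(−1)^3/∏(3,1,0,0,0,2)! = -1/12  (running -1/12)
⟨..|..⟩ = √(432/35)·(-1/12) = -0.292770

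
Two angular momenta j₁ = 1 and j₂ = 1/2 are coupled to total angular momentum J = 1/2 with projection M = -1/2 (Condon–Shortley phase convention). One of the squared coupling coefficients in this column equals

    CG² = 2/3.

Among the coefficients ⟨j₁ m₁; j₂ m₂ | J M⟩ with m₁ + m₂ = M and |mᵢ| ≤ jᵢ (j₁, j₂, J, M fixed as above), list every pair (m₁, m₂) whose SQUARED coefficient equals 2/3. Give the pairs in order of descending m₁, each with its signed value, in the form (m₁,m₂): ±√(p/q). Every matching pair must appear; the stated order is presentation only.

Admissible pairs with m₁+m₂ = M = -1/2: (-1,1/2), (0,-1/2)
  (m₁,m₂)=(0,-1/2): CG² = 1/3, CG = +√(1/3)
  (m₁,m₂)=(-1,1/2): CG² = 2/3, CG = −√(2/3)   ← matches the target
Pairs with CG² = 2/3: (-1,1/2): −√(2/3)

(-1,1/2): −√(2/3)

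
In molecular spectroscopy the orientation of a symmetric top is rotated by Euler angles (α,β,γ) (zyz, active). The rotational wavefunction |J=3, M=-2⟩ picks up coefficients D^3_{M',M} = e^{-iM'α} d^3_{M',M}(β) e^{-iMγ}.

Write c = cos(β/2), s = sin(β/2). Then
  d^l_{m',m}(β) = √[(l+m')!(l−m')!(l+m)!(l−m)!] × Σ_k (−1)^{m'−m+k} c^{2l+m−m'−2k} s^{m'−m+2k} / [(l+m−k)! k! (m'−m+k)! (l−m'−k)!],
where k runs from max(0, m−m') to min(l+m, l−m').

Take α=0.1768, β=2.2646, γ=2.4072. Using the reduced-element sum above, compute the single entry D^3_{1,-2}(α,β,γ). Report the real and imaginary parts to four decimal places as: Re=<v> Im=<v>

Re=-0.0342 Im=-0.4563

D^3_{1,-2}(0.1768,2.2646,2.4072) = e^{-i·1·0.1768}·d^3_{1,-2}(2.2646)·e^{-i·-2·2.4072}. Compute d first:
Half-angle: c=0.424579, s=0.905391. N=√(24·2·1·120)=75.894664
The bounds max(0,m−m')=0 and min(l+m,l−m')=1 give 2 terms
  k=0: (−1)^3·75.8947/(12)·0.4246^3·0.9054^3 = -0.359263
  k=1: (−1)^4·75.8947/(24)·0.4246^1·0.9054^5 = +0.816844
d^3_{1,-2}(2.2646) = -0.359263 +0.816844 = +0.457581
Phases: e^{-i·(1)·0.1768}=+0.984412-0.175880i, e^{-i·(-2)·2.4072}=+0.101834-0.994801i ⇒ D=-0.034190-0.456302i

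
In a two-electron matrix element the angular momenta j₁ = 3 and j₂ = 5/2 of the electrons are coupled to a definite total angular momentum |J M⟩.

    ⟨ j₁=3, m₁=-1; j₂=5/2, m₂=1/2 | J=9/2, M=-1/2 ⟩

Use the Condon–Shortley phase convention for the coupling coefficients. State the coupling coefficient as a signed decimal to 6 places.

−√(160/693) ≈ -0.480500

√[10·1!5!4!/11! · 2!4!3!2!4!5!] = √(92160/77)
  +(−1)^0/∏(0,1,4,3,1,1)! = 1/144  (running 1/144)
  +(−1)^1/∏(1,0,3,2,2,2)! = -1/48  (running -1/72)
⟨..|..⟩ = √(92160/77)·(-1/72) = -0.480500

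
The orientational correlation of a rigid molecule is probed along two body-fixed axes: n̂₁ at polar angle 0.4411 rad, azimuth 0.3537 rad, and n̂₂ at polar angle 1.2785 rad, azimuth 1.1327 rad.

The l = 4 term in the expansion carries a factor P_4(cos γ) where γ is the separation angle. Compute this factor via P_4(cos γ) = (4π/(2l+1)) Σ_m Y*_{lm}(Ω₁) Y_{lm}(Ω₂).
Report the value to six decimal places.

-0.360843

Summing Y*_{l m}(θ₁,φ₁)·Y_{l m}(θ₂,φ₂) over m ∈ [−4, 4]; prefactor 4π/(2·4+1) = 1.396263:
  term(m=-4) = -0.00547 - 0.00014j   from Y*(Ω₁)=0.00228 + 0.01452j, Y(Ω₂)=-0.06720 + 0.36598j
  term(m=-3) = -0.01934 - 0.02010j   from Y*(Ω₁)=0.04298 + 0.07688j, Y(Ω₂)=-0.30633 + 0.08035j
  term(m=-2) = -0.00047 + 0.03700j   from Y*(Ω₁)=0.21893 + 0.18719j, Y(Ω₂)=0.08222 + 0.09870j
  term(m=-1) = -0.11179 + 0.11037j   from Y*(Ω₁)=0.46674 + 0.17233j, Y(Ω₂)=-0.13394 + 0.28593j
  term(m=+0) = 0.01572 + 0.00000j   from Y*(Ω₁)=0.19802 + 0.00000j, Y(Ω₂)=0.07938 + 0.00000j
  term(m=+1) = -0.11179 - 0.11037j   from Y*(Ω₁)=-0.46674 + 0.17233j, Y(Ω₂)=0.13394 + 0.28593j
  term(m=+2) = -0.00047 - 0.03700j   from Y*(Ω₁)=0.21893 - 0.18719j, Y(Ω₂)=0.08222 - 0.09870j
  term(m=+3) = -0.01934 + 0.02010j   from Y*(Ω₁)=-0.04298 + 0.07688j, Y(Ω₂)=0.30633 + 0.08035j
  term(m=+4) = -0.00547 + 0.00014j   from Y*(Ω₁)=0.00228 - 0.01452j, Y(Ω₂)=-0.06720 - 0.36598j
Σ over m = -0.25844 + 0.00000j; ×(4π/9) → -0.36084 + 0.00000j. Real part: -0.360843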